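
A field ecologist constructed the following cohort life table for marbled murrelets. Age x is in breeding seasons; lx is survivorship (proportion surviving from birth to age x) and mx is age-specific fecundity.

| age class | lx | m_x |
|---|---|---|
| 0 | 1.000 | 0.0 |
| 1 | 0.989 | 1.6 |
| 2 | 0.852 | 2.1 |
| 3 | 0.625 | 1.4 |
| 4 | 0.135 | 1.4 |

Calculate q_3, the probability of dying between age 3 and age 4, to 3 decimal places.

q_3 = (l_3 − l_4) / l_3 = (0.625 − 0.135) / 0.625
     = 0.49 / 0.625 = 0.784 → 0.784

0.784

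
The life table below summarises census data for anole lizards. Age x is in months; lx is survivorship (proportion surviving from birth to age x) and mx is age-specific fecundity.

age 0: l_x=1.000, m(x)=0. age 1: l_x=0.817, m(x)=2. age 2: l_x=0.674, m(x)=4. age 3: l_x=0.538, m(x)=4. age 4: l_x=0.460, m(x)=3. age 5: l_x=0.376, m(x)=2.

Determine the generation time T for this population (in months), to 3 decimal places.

lx·mx: 0, 1.634, 2.696, 2.152, 1.38, 0.752 → R0 = 8.614
x·lx·mx: 0, 1.634, 5.392, 6.456, 5.52, 3.76 → Σ = 22.762
T = 22.762 / 8.614 = 2.642443… → 2.642

2.642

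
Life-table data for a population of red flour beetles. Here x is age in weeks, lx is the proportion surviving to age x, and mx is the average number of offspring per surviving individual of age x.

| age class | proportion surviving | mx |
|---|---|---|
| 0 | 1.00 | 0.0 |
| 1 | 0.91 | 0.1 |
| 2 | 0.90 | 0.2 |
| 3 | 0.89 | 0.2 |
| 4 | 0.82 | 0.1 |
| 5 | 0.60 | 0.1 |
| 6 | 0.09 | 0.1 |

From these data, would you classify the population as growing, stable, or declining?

R0 = Σ lx·mx = 0 + 0.091 + 0.18 + 0.178 + 0.082 + 0.06 + 0.009 = 0.6
R0 < 1, so the population is declining.

declining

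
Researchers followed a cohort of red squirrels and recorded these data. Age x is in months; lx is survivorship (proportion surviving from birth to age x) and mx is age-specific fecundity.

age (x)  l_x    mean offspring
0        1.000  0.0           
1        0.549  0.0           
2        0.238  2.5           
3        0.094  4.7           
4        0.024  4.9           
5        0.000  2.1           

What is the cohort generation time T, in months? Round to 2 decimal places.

2.59

lx·mx: 0, 0, 0.595, 0.4418, 0.1176, 0 → R0 = 1.1544
x·lx·mx: 0, 0, 1.19, 1.3254, 0.4704, 0 → Σ = 2.9858
T = 2.9858 / 1.1544 = 2.586452… → 2.59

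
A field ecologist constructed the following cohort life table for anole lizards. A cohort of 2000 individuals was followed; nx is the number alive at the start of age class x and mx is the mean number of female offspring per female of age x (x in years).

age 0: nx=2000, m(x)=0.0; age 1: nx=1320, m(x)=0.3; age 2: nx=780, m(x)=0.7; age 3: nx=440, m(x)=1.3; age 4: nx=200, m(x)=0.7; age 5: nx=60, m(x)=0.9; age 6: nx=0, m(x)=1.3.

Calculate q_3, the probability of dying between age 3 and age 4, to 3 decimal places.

lx = nx/n0 = nx/2000: 1, 0.66, 0.39, 0.22, 0.1, 0.03, 0
q_3 = (l_3 − l_4) / l_3 = (0.22 − 0.1) / 0.22
     = 0.12 / 0.22 = 0.545455… → 0.545

0.545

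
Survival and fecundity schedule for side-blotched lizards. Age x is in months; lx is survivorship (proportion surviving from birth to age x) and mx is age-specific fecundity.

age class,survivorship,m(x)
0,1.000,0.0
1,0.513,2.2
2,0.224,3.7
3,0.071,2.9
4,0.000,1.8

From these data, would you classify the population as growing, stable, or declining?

growing

R0 = Σ lx·mx = 0 + 1.1286 + 0.8288 + 0.2059 + 0 = 2.1633
R0 > 1, so the population is growing.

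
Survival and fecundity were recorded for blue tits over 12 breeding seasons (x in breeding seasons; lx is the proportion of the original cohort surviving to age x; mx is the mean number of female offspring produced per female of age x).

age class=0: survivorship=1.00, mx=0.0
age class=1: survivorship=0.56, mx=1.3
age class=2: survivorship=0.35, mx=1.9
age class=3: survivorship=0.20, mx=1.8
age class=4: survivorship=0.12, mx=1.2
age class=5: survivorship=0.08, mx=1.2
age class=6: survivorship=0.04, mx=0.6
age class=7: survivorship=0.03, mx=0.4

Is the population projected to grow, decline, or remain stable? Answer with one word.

growing

R0 = Σ lx·mx = 0 + 0.728 + 0.665 + 0.36 + 0.144 + 0.096 + 0.024 + 0.012 = 2.029
R0 > 1, so the population is growing.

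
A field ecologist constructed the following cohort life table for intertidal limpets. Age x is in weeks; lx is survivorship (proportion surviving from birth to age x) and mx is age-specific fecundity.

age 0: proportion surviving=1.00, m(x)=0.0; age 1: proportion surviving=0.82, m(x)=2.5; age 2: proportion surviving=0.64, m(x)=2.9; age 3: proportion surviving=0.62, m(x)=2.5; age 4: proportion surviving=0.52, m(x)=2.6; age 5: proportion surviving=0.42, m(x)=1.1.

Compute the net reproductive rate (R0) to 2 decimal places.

7.27

lx·mx by age: 0, 2.05, 1.856, 1.55, 1.352, 0.462
R0 = Σ lx·mx = 7.27 → 7.27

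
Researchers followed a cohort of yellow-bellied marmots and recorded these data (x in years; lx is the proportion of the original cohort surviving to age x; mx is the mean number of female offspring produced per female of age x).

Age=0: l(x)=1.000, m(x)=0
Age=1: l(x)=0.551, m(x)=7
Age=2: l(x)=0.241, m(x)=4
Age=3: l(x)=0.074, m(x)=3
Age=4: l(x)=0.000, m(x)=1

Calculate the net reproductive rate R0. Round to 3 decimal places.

lx·mx by age: 0, 3.857, 0.964, 0.222, 0
R0 = Σ lx·mx = 5.043 → 5.043

5.043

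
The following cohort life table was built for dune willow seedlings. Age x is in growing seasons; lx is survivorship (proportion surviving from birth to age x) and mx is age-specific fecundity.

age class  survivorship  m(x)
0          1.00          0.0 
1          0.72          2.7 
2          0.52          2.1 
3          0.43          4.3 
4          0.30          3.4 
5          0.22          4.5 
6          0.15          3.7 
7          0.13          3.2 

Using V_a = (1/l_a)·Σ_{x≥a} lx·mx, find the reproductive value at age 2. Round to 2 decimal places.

11.39

lx·mx for x ≥ 2: 1.092, 1.849, 1.02, 0.99, 0.555, 0.416 → sum = 5.922
V_2 = 5.922 / l_2 = 5.922 / 0.52 = 11.388462… → 11.39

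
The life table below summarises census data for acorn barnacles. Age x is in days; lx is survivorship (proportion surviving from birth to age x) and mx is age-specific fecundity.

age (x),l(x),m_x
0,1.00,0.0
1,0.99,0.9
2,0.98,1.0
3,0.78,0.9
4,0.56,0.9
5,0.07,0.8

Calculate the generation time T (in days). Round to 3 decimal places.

lx·mx: 0, 0.891, 0.98, 0.702, 0.504, 0.056 → R0 = 3.133
x·lx·mx: 0, 0.891, 1.96, 2.106, 2.016, 0.28 → Σ = 7.253
T = 7.253 / 3.133 = 2.315034… → 2.315

2.315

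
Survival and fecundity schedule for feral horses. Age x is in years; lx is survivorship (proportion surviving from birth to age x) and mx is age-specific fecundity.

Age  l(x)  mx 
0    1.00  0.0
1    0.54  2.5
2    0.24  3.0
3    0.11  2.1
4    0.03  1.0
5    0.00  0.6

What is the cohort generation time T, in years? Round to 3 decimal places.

1.546

lx·mx: 0, 1.35, 0.72, 0.231, 0.03, 0 → R0 = 2.331
x·lx·mx: 0, 1.35, 1.44, 0.693, 0.12, 0 → Σ = 3.603
T = 3.603 / 2.331 = 1.545689… → 1.546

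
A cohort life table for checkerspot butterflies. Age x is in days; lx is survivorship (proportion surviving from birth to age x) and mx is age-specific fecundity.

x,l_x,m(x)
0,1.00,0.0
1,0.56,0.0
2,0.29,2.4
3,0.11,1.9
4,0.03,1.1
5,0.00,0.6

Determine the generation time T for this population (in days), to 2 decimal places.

lx·mx: 0, 0, 0.696, 0.209, 0.033, 0 → R0 = 0.938
x·lx·mx: 0, 0, 1.392, 0.627, 0.132, 0 → Σ = 2.151
T = 2.151 / 0.938 = 2.293177… → 2.29

2.29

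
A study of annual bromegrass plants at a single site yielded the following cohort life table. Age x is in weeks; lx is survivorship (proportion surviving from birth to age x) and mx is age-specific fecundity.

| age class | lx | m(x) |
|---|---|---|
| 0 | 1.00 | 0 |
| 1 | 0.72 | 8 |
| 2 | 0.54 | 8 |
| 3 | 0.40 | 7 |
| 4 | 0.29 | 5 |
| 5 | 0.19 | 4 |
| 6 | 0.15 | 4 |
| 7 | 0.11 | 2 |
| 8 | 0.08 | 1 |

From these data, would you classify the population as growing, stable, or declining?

growing

R0 = Σ lx·mx = 0 + 5.76 + 4.32 + 2.8 + 1.45 + 0.76 + 0.6 + 0.22 + 0.08 = 15.99
R0 > 1, so the population is growing.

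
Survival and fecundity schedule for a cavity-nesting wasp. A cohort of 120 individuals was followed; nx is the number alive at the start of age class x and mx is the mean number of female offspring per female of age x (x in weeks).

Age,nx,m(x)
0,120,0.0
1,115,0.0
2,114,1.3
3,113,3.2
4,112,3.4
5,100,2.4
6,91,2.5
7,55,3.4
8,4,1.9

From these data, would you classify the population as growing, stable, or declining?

lx = nx/n0 = nx/120: 1, 0.95833…, 0.95, 0.94167…, 0.93333…, 0.83333…, 0.75833…, 0.45833…, 0.03333…
R0 = Σ lx·mx = 0 + 0 + 1.235 + 3.013333… + 3.173333… + 2… + 1.895833… + 1.558333… + 0.063333… = 12.939167…
R0 > 1, so the population is growing.

growing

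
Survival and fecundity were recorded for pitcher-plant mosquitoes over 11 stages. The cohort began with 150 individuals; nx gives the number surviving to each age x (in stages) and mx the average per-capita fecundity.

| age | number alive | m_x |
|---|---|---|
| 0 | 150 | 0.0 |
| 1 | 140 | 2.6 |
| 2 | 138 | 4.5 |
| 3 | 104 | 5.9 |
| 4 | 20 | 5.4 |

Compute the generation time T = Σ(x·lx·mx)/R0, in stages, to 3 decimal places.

lx = nx/n0 = nx/150: 1, 0.93333…, 0.92, 0.69333…, 0.13333…
lx·mx: 0, 2.426667…, 4.14, 4.090667…, 0.72… → R0 = 11.377333…
x·lx·mx: 0, 2.426667…, 8.28, 12.272…, 2.88… → Σ = 25.858667…
T = 25.858667… / 11.377333… = 2.272823… → 2.273

2.273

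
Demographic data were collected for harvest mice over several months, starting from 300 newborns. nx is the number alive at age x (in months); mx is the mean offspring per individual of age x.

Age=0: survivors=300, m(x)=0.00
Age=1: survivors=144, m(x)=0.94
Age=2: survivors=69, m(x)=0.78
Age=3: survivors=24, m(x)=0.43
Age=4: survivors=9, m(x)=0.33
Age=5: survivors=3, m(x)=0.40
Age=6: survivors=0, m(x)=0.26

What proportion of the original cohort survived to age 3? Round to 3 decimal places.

l_3 = n_3/n_0 = 24/300 = 0.08 → 0.080

0.080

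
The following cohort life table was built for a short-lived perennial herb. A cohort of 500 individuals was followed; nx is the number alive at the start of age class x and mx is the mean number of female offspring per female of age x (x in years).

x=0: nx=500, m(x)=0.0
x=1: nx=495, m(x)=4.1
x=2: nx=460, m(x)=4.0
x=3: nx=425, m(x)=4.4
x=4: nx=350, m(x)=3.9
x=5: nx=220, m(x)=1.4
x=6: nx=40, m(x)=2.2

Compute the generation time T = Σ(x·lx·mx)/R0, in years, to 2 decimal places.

lx = nx/n0 = nx/500: 1, 0.99, 0.92, 0.85, 0.7, 0.44, 0.08
lx·mx: 0, 4.059, 3.68, 3.74, 2.73, 0.616, 0.176 → R0 = 15.001
x·lx·mx: 0, 4.059, 7.36, 11.22, 10.92, 3.08, 1.056 → Σ = 37.695
T = 37.695 / 15.001 = 2.512832… → 2.51

2.51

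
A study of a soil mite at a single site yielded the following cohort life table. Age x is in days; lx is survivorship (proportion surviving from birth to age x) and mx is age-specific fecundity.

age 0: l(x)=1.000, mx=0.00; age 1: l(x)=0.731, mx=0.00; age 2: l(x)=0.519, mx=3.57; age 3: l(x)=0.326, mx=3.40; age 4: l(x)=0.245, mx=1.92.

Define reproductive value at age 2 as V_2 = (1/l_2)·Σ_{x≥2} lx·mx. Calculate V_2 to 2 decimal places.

6.61

lx·mx for x ≥ 2: 1.85283, 1.1084, 0.4704 → sum = 3.43163
V_2 = 3.43163 / l_2 = 3.43163 / 0.519 = 6.612004… → 6.61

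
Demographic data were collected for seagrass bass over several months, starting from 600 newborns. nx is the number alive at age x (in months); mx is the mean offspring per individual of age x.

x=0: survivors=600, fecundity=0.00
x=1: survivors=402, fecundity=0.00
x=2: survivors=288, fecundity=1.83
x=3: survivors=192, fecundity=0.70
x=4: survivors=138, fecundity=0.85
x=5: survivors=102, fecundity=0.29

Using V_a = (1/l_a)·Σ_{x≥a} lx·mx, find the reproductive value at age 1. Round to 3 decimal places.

2.011

lx = nx/n0 = nx/600: 1, 0.67, 0.48, 0.32, 0.23, 0.17
lx·mx for x ≥ 1: 0, 0.8784, 0.224, 0.1955, 0.0493 → sum = 1.3472
V_1 = 1.3472 / l_1 = 1.3472 / 0.67 = 2.010746… → 2.011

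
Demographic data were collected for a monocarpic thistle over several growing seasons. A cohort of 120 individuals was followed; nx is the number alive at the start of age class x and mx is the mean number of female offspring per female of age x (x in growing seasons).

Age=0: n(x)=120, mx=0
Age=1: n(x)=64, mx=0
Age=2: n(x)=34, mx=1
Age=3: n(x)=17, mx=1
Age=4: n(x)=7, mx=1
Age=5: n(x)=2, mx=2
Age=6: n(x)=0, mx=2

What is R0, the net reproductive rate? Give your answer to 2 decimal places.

0.52

lx = nx/n0 = nx/120: 1, 0.53333…, 0.28333…, 0.14167…, 0.05833…, 0.01667…, 0
lx·mx by age: 0, 0, 0.283333…, 0.141667…, 0.058333…, 0.033333…, 0
R0 = Σ lx·mx = 0.516667… → 0.52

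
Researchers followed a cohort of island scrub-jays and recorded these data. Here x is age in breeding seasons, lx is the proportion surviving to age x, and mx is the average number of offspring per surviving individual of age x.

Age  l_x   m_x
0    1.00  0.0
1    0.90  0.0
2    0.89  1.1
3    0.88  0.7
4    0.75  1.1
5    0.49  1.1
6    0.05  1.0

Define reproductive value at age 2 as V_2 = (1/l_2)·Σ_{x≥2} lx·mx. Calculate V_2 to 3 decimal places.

lx·mx for x ≥ 2: 0.979, 0.616, 0.825, 0.539, 0.05 → sum = 3.009
V_2 = 3.009 / l_2 = 3.009 / 0.89 = 3.380899… → 3.381

3.381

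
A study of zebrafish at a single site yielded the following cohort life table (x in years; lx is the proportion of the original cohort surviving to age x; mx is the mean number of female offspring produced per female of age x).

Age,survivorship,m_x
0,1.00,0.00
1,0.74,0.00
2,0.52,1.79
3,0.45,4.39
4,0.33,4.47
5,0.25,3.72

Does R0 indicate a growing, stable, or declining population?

R0 = Σ lx·mx = 0 + 0 + 0.9308 + 1.9755 + 1.4751 + 0.93 = 5.3114
R0 > 1, so the population is growing.

growing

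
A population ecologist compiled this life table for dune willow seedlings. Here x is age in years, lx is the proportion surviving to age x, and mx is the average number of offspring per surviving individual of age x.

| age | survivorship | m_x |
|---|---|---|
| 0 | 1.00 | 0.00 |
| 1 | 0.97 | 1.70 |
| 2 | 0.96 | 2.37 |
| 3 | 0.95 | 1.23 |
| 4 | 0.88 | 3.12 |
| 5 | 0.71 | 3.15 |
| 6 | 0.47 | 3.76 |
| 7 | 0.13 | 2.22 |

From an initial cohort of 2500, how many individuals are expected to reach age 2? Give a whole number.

2400

Expected survivors = N0 · l_2 = 2500 × 0.96 = 2400 → 2400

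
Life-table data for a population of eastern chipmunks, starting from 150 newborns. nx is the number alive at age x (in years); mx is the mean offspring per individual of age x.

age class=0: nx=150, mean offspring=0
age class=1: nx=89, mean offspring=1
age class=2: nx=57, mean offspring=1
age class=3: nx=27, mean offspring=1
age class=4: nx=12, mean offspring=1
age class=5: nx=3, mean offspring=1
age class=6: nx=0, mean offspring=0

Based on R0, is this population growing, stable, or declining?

lx = nx/n0 = nx/150: 1, 0.59333…, 0.38, 0.18, 0.08, 0.02, 0
R0 = Σ lx·mx = 0 + 0.593333… + 0.38 + 0.18 + 0.08 + 0.02 + 0 = 1.253333…
R0 > 1, so the population is growing.

growing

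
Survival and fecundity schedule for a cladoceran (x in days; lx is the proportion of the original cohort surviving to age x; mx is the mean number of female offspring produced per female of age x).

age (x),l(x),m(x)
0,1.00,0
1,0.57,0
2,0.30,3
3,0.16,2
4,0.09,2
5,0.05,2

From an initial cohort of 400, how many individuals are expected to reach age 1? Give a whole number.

Expected survivors = N0 · l_1 = 400 × 0.57 = 228 → 228

228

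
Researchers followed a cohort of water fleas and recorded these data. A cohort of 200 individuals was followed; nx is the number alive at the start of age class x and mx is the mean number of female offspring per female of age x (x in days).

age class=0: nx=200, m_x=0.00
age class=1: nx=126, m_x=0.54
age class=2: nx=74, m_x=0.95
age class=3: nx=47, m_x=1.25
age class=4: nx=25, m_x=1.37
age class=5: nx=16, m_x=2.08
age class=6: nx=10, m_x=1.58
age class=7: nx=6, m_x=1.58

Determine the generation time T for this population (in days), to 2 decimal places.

2.93

lx = nx/n0 = nx/200: 1, 0.63, 0.37, 0.235, 0.125, 0.08, 0.05, 0.03
lx·mx: 0, 0.3402, 0.3515, 0.29375, 0.17125, 0.1664, 0.079, 0.0474 → R0 = 1.4495
x·lx·mx: 0, 0.3402, 0.703, 0.88125, 0.685, 0.832, 0.474, 0.3318 → Σ = 4.24725
T = 4.24725 / 1.4495 = 2.930148… → 2.93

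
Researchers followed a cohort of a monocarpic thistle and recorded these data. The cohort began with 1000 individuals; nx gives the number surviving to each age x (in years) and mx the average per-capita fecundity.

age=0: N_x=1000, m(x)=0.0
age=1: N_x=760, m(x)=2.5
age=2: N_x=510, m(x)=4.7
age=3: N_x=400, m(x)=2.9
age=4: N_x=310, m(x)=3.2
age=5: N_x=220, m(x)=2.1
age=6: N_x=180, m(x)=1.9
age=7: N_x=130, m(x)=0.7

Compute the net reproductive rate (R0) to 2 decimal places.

7.34

lx = nx/n0 = nx/1000: 1, 0.76, 0.51, 0.4, 0.31, 0.22, 0.18, 0.13
lx·mx by age: 0, 1.9, 2.397, 1.16, 0.992, 0.462, 0.342, 0.091
R0 = Σ lx·mx = 7.344 → 7.34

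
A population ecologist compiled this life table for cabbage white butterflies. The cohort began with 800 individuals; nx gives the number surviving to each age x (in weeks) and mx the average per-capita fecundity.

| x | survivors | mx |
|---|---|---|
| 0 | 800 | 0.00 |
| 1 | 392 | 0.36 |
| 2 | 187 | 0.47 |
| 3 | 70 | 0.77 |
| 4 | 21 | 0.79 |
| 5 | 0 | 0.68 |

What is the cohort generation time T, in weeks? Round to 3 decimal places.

lx = nx/n0 = nx/800: 1, 0.49, 0.23375, 0.0875, 0.02625, 0
lx·mx: 0, 0.1764, 0.109863…, 0.067375, 0.020738…, 0 → R0 = 0.374375…
x·lx·mx: 0, 0.1764, 0.219725…, 0.202125, 0.08295…, 0 → Σ = 0.6812…
T = 0.6812… / 0.374375… = 1.819566… → 1.820

1.820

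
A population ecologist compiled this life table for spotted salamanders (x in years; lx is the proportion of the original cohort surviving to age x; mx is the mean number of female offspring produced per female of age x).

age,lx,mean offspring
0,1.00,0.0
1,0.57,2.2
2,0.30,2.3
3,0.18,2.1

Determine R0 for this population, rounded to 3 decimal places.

lx·mx by age: 0, 1.254, 0.69, 0.378
R0 = Σ lx·mx = 2.322 → 2.322

2.322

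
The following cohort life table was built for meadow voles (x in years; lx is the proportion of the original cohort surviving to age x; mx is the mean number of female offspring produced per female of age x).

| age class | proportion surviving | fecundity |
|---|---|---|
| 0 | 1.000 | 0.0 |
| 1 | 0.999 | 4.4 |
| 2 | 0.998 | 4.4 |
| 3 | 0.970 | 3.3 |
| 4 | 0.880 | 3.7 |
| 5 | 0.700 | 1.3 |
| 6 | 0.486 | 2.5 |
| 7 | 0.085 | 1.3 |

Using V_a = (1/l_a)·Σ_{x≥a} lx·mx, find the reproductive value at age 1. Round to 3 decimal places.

lx·mx for x ≥ 1: 4.3956, 4.3912, 3.201, 3.256, 0.91, 1.215, 0.1105 → sum = 17.4793
V_1 = 17.4793 / l_1 = 17.4793 / 0.999 = 17.496797… → 17.497

17.497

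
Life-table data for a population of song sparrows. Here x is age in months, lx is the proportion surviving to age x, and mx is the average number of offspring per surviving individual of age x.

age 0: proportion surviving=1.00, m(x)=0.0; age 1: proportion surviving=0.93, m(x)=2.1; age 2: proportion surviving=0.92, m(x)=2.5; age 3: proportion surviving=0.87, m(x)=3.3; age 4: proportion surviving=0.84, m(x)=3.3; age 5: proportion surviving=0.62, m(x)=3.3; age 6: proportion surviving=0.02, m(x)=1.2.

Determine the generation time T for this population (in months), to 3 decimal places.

lx·mx: 0, 1.953, 2.3, 2.871, 2.772, 2.046, 0.024 → R0 = 11.966
x·lx·mx: 0, 1.953, 4.6, 8.613, 11.088, 10.23, 0.144 → Σ = 36.628
T = 36.628 / 11.966 = 3.061006… → 3.061

3.061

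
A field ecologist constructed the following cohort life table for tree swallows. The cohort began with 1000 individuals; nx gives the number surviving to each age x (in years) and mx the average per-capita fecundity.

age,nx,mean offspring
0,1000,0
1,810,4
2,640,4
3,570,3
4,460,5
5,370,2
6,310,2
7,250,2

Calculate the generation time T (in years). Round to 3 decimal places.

2.880

lx = nx/n0 = nx/1000: 1, 0.81, 0.64, 0.57, 0.46, 0.37, 0.31, 0.25
lx·mx: 0, 3.24, 2.56, 1.71, 2.3, 0.74, 0.62, 0.5 → R0 = 11.67
x·lx·mx: 0, 3.24, 5.12, 5.13, 9.2, 3.7, 3.72, 3.5 → Σ = 33.61
T = 33.61 / 11.67 = 2.880034… → 2.880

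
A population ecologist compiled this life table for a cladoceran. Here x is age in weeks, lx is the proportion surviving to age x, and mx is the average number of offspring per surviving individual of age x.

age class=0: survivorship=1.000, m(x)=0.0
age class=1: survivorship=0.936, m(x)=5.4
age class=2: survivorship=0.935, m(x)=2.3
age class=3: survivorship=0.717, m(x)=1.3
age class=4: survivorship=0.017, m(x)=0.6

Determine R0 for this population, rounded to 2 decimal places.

lx·mx by age: 0, 5.0544, 2.1505, 0.9321, 0.0102
R0 = Σ lx·mx = 8.1472 → 8.15

8.15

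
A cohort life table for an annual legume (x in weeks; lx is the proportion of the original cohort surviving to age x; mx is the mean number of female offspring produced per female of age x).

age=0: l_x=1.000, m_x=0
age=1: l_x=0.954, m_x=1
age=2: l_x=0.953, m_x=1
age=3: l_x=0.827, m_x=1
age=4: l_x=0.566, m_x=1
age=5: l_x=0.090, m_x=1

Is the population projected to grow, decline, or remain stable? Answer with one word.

R0 = Σ lx·mx = 0 + 0.954 + 0.953 + 0.827 + 0.566 + 0.09 = 3.39
R0 > 1, so the population is growing.

growing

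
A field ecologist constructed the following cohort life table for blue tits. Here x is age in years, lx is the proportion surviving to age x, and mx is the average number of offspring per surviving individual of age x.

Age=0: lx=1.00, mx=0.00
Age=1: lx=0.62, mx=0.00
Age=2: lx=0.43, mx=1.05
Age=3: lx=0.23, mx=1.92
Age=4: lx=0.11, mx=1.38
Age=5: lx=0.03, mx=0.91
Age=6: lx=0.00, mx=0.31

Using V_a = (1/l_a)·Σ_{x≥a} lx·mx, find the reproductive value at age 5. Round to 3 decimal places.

0.910

lx·mx for x ≥ 5: 0.0273, 0 → sum = 0.0273
V_5 = 0.0273 / l_5 = 0.0273 / 0.03 = 0.91 → 0.910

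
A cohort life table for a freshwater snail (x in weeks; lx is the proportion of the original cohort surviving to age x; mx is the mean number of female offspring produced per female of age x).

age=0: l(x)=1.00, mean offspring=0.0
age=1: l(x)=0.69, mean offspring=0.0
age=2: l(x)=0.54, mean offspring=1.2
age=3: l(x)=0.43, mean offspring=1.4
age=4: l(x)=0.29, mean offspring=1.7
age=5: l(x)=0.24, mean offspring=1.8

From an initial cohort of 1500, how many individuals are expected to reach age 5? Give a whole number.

Expected survivors = N0 · l_5 = 1500 × 0.24 = 360 → 360

360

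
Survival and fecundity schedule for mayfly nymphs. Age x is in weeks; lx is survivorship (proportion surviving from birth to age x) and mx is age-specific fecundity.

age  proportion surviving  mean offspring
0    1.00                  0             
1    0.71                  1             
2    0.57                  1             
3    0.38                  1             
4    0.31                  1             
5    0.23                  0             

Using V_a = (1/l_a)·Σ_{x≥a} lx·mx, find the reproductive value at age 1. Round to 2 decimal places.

lx·mx for x ≥ 1: 0.71, 0.57, 0.38, 0.31, 0 → sum = 1.97
V_1 = 1.97 / l_1 = 1.97 / 0.71 = 2.774648… → 2.77

2.77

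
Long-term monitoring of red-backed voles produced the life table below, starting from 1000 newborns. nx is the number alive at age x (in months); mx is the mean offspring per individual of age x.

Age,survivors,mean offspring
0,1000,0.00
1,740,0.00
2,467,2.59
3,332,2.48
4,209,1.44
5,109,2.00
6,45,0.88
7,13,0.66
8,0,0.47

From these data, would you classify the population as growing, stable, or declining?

lx = nx/n0 = nx/1000: 1, 0.74, 0.467, 0.332, 0.209, 0.109, 0.045, 0.013, 0
R0 = Σ lx·mx = 0 + 0 + 1.20953 + 0.82336 + 0.30096 + 0.218 + 0.0396 + 0.00858 + 0 = 2.60003
R0 > 1, so the population is growing.

growing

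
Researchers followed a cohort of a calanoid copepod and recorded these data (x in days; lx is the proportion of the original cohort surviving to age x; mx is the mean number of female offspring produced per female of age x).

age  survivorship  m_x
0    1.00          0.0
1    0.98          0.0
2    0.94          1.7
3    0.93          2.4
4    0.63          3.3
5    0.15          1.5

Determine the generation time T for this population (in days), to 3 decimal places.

3.152

lx·mx: 0, 0, 1.598, 2.232, 2.079, 0.225 → R0 = 6.134
x·lx·mx: 0, 0, 3.196, 6.696, 8.316, 1.125 → Σ = 19.333
T = 19.333 / 6.134 = 3.151777… → 3.152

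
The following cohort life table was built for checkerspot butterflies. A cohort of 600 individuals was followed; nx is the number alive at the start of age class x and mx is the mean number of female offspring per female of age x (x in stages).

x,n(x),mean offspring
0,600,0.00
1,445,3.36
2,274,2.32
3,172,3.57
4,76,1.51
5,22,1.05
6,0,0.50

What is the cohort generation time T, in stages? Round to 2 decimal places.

1.80

lx = nx/n0 = nx/600: 1, 0.74167…, 0.45667…, 0.28667…, 0.12667…, 0.03667…, 0
lx·mx: 0, 2.492…, 1.059467…, 1.0234…, 0.191267…, 0.0385…, 0 → R0 = 4.804633…
x·lx·mx: 0, 2.492…, 2.118933…, 3.0702…, 0.765067…, 0.1925…, 0 → Σ = 8.6387…
T = 8.6387… / 4.804633… = 1.797994… → 1.80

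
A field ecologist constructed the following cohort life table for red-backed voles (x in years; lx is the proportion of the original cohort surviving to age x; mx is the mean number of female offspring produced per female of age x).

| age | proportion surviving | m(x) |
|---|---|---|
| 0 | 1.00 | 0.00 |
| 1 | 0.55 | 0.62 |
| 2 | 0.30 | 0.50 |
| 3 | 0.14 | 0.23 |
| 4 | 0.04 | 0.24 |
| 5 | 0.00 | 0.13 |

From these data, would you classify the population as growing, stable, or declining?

declining

R0 = Σ lx·mx = 0 + 0.341 + 0.15 + 0.0322 + 0.0096 + 0 = 0.5328
R0 < 1, so the population is declining.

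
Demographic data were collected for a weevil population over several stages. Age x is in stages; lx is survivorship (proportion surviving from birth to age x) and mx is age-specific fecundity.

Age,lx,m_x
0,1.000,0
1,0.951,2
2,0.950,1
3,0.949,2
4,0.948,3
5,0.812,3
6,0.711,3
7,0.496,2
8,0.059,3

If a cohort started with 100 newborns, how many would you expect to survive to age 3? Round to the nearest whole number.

Expected survivors = N0 · l_3 = 100 × 0.949 = 94.9 → 95

95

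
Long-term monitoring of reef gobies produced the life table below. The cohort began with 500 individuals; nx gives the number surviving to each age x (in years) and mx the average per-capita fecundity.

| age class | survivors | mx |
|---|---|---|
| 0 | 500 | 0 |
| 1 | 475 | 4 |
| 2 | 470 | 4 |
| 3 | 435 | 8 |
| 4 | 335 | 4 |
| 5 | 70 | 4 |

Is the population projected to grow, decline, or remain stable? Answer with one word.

lx = nx/n0 = nx/500: 1, 0.95, 0.94, 0.87, 0.67, 0.14
R0 = Σ lx·mx = 0 + 3.8 + 3.76 + 6.96 + 2.68 + 0.56 = 17.76
R0 > 1, so the population is growing.

growing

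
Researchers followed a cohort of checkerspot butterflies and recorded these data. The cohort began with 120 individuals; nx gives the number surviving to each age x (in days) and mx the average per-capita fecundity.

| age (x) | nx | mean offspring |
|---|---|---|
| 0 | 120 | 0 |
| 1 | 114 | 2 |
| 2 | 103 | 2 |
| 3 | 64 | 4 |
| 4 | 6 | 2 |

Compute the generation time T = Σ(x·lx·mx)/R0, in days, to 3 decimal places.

2.074

lx = nx/n0 = nx/120: 1, 0.95, 0.85833…, 0.53333…, 0.05
lx·mx: 0, 1.9, 1.716667…, 2.133333…, 0.1 → R0 = 5.85…
x·lx·mx: 0, 1.9, 3.433333…, 6.4…, 0.4 → Σ = 12.133333…
T = 12.133333… / 5.85… = 2.074074… → 2.074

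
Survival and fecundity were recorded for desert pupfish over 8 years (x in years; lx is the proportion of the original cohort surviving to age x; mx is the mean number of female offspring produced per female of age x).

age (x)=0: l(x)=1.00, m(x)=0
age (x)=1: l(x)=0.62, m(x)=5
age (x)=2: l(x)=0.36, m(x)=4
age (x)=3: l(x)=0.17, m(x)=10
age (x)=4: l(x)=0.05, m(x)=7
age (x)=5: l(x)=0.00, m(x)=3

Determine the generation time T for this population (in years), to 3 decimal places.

lx·mx: 0, 3.1, 1.44, 1.7, 0.35, 0 → R0 = 6.59
x·lx·mx: 0, 3.1, 2.88, 5.1, 1.4, 0 → Σ = 12.48
T = 12.48 / 6.59 = 1.893778… → 1.894

1.894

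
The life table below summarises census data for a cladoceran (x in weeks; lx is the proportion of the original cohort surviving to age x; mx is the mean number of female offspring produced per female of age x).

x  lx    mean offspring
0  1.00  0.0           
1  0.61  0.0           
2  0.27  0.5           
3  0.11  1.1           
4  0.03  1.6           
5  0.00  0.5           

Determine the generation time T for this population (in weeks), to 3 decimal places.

lx·mx: 0, 0, 0.135, 0.121, 0.048, 0 → R0 = 0.304
x·lx·mx: 0, 0, 0.27, 0.363, 0.192, 0 → Σ = 0.825
T = 0.825 / 0.304 = 2.713816… → 2.714

2.714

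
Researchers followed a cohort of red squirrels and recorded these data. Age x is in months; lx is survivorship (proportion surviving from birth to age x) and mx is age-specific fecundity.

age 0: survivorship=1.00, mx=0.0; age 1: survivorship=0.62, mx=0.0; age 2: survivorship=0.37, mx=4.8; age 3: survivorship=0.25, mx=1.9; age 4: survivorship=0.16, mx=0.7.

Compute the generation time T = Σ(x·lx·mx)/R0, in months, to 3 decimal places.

lx·mx: 0, 0, 1.776, 0.475, 0.112 → R0 = 2.363
x·lx·mx: 0, 0, 3.552, 1.425, 0.448 → Σ = 5.425
T = 5.425 / 2.363 = 2.29581… → 2.296

2.296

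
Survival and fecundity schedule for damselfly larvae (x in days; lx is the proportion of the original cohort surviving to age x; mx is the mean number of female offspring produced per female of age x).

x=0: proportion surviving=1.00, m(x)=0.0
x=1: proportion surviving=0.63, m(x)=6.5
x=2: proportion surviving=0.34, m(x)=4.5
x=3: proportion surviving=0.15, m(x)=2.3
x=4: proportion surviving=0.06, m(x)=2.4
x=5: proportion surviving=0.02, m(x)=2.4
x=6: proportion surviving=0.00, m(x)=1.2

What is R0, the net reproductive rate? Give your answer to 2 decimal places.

6.16

lx·mx by age: 0, 4.095, 1.53, 0.345, 0.144, 0.048, 0
R0 = Σ lx·mx = 6.162 → 6.16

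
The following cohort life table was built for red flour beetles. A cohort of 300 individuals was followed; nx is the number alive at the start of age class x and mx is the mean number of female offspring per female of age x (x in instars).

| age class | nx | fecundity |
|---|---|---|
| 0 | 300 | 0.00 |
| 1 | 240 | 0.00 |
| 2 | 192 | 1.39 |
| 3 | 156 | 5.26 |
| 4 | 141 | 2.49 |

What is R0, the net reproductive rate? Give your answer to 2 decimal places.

lx = nx/n0 = nx/300: 1, 0.8, 0.64, 0.52, 0.47
lx·mx by age: 0, 0, 0.8896, 2.7352, 1.1703
R0 = Σ lx·mx = 4.7951 → 4.80

4.80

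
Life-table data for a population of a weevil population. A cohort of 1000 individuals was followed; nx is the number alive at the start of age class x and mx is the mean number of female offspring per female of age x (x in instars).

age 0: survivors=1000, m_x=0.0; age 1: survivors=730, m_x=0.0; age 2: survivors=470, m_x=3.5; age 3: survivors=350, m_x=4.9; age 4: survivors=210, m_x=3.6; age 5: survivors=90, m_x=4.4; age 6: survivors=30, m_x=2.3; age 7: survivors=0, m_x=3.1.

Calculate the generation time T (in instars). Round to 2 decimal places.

3.02

lx = nx/n0 = nx/1000: 1, 0.73, 0.47, 0.35, 0.21, 0.09, 0.03, 0
lx·mx: 0, 0, 1.645, 1.715, 0.756, 0.396, 0.069, 0 → R0 = 4.581
x·lx·mx: 0, 0, 3.29, 5.145, 3.024, 1.98, 0.414, 0 → Σ = 13.853
T = 13.853 / 4.581 = 3.024012… → 3.02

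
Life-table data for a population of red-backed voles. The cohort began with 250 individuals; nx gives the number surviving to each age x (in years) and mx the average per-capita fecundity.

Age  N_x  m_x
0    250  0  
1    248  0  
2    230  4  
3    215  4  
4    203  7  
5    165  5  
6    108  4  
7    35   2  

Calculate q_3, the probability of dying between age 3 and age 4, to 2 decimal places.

0.06

lx = nx/n0 = nx/250: 1, 0.992, 0.92, 0.86, 0.812, 0.66, 0.432, 0.14
q_3 = (l_3 − l_4) / l_3 = (0.86 − 0.812) / 0.86
     = 0.048 / 0.86 = 0.055814… → 0.06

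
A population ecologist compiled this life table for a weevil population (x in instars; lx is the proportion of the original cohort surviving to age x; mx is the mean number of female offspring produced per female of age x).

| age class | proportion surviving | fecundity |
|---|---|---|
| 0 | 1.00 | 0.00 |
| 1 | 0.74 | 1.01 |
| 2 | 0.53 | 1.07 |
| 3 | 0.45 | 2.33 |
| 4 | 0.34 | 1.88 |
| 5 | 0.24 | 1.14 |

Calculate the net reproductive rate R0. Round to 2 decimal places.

lx·mx by age: 0, 0.7474, 0.5671, 1.0485, 0.6392, 0.2736
R0 = Σ lx·mx = 3.2758 → 3.28

3.28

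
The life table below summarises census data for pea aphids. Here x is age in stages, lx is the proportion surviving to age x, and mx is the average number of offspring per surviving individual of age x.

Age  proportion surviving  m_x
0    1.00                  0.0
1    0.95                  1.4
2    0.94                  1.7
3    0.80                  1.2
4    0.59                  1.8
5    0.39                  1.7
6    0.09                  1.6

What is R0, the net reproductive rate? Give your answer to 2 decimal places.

5.76

lx·mx by age: 0, 1.33, 1.598, 0.96, 1.062, 0.663, 0.144
R0 = Σ lx·mx = 5.757 → 5.76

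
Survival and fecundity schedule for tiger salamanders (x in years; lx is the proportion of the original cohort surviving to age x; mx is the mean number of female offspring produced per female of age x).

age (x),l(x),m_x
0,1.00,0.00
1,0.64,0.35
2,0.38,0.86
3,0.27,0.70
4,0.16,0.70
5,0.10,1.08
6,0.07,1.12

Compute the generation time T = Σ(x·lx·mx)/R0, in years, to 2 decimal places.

lx·mx: 0, 0.224, 0.3268, 0.189, 0.112, 0.108, 0.0784 → R0 = 1.0382
x·lx·mx: 0, 0.224, 0.6536, 0.567, 0.448, 0.54, 0.4704 → Σ = 2.903
T = 2.903 / 1.0382 = 2.796186… → 2.80

2.80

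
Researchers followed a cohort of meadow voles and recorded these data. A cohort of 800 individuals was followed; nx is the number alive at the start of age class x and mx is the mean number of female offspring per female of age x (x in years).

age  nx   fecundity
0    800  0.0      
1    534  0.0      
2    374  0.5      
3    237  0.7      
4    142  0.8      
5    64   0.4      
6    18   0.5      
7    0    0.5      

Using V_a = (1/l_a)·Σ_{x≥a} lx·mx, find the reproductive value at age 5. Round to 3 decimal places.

lx = nx/n0 = nx/800: 1, 0.6675, 0.4675, 0.29625, 0.1775, 0.08, 0.0225, 0
lx·mx for x ≥ 5: 0.032, 0.01125, 0 → sum = 0.04325
V_5 = 0.04325 / l_5 = 0.04325 / 0.08 = 0.540625 → 0.541

0.541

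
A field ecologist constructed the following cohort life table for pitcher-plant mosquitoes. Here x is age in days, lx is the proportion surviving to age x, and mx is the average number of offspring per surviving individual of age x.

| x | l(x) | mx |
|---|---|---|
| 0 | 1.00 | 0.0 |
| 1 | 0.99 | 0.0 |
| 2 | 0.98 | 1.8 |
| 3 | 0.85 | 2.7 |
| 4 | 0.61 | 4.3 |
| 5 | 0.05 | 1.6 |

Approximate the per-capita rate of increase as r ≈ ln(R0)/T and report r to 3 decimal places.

R0 = Σ lx·mx = 0 + 0 + 1.764 + 2.295 + 2.623 + 0.08 = 6.762
Σ x·lx·mx = 21.305; T = 21.305/6.762 = 3.1507…
r ≈ ln(R0)/T = ln(6.762)/3.1507… = 0.60663… → 0.607

0.607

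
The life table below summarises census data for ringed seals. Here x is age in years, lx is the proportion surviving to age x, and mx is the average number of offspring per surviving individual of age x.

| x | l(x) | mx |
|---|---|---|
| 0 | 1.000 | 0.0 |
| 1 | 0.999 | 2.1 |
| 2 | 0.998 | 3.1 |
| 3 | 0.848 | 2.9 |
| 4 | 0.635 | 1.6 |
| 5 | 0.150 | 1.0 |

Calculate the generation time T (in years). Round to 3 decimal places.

2.322

lx·mx: 0, 2.0979, 3.0938, 2.4592, 1.016, 0.15 → R0 = 8.8169
x·lx·mx: 0, 2.0979, 6.1876, 7.3776, 4.064, 0.75 → Σ = 20.4771
T = 20.4771 / 8.8169 = 2.322483… → 2.322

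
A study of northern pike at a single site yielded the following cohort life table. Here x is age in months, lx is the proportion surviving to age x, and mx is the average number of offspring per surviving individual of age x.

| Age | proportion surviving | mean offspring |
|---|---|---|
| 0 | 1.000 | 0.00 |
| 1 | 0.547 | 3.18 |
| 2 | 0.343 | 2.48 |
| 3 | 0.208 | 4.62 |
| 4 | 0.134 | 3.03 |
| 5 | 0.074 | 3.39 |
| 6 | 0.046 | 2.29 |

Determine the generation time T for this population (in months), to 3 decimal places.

2.280

lx·mx: 0, 1.73946, 0.85064, 0.96096, 0.40602, 0.25086, 0.10534 → R0 = 4.31328
x·lx·mx: 0, 1.73946, 1.70128, 2.88288, 1.62408, 1.2543, 0.63204 → Σ = 9.83404
T = 9.83404 / 4.31328 = 2.279945… → 2.280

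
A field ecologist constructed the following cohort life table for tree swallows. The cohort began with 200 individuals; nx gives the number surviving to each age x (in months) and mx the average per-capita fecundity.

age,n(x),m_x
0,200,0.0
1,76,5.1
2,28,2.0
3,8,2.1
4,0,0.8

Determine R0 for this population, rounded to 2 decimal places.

2.30

lx = nx/n0 = nx/200: 1, 0.38, 0.14, 0.04, 0
lx·mx by age: 0, 1.938, 0.28, 0.084, 0
R0 = Σ lx·mx = 2.302 → 2.30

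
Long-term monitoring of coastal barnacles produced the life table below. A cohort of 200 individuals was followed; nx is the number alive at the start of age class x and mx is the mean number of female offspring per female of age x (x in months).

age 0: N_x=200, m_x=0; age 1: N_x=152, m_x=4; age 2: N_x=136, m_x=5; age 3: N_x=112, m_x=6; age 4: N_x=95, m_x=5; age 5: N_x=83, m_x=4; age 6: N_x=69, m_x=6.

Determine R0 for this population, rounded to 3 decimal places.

15.905

lx = nx/n0 = nx/200: 1, 0.76, 0.68, 0.56, 0.475, 0.415, 0.345
lx·mx by age: 0, 3.04, 3.4, 3.36, 2.375, 1.66, 2.07
R0 = Σ lx·mx = 15.905 → 15.905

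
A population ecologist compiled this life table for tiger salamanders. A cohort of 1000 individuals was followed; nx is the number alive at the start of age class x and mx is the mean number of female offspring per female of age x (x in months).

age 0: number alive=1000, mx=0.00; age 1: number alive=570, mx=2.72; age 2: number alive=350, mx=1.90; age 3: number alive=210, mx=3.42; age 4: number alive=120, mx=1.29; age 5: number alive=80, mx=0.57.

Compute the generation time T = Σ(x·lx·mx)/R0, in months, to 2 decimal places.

1.88

lx = nx/n0 = nx/1000: 1, 0.57, 0.35, 0.21, 0.12, 0.08
lx·mx: 0, 1.5504, 0.665, 0.7182, 0.1548, 0.0456 → R0 = 3.134
x·lx·mx: 0, 1.5504, 1.33, 2.1546, 0.6192, 0.228 → Σ = 5.8822
T = 5.8822 / 3.134 = 1.876899… → 1.88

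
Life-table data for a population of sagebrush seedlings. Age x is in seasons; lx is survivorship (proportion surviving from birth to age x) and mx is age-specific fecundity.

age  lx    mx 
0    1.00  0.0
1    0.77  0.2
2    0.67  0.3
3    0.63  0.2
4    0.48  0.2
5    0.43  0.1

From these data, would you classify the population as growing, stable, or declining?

R0 = Σ lx·mx = 0 + 0.154 + 0.201 + 0.126 + 0.096 + 0.043 = 0.62
R0 < 1, so the population is declining.

declining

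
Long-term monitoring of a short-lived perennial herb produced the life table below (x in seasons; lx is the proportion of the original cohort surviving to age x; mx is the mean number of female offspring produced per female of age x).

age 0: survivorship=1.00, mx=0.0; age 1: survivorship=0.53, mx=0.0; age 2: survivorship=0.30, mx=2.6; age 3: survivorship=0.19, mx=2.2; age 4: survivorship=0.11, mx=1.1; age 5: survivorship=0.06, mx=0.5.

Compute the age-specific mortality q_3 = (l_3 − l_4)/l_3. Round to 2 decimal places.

q_3 = (l_3 − l_4) / l_3 = (0.19 − 0.11) / 0.19
     = 0.08 / 0.19 = 0.421053… → 0.42

0.42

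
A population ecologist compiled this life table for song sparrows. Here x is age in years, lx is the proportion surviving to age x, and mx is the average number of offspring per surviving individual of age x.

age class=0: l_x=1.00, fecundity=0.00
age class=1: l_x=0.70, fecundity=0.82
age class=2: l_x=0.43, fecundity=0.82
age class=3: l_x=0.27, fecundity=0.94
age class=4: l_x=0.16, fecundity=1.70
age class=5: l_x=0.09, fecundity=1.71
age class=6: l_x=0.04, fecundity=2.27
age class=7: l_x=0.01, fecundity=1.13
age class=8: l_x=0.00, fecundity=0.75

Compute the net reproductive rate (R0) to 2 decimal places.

lx·mx by age: 0, 0.574, 0.3526, 0.2538, 0.272, 0.1539, 0.0908, 0.0113, 0
R0 = Σ lx·mx = 1.7084 → 1.71

1.71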